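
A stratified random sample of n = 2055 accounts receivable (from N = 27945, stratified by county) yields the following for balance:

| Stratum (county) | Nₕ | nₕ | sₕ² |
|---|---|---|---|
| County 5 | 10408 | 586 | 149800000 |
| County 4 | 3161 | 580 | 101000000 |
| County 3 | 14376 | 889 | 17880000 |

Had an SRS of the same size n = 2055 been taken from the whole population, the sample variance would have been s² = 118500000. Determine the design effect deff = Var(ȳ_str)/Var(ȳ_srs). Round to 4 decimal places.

0.7539

Var(ȳ_str) = Σ Wₕ²(1−fₕ)sₕ²/nₕ with Wₕ = Nₕ/27945:
  County 5: (10408/27945)²·(1−586/10408)·149800000/586 = 33463.64
  County 4: (3161/27945)²·(1−580/3161)·101000000/580 = 1819.2721
  County 3: (14376/27945)²·(1−889/14376)·17880000/889 = 4993.5678
  → Var(ȳ_str) = 40276.48.
Var(ȳ_srs) = (1 − 2055/27945)·118500000/2055 = 53423.761.
deff = 40276.48 / 53423.761 = 0.7539.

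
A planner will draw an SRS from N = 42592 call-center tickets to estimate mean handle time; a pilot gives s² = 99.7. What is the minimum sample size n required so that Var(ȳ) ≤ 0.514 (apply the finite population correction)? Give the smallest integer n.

194

Without fpc, n₀ = s²/D = 99.7/0.514 = 193.9689.
With fpc, (1 − n/N)·s²/n ≤ D requires n ≥ n₀/(1 + n₀/N) = 193.9689/(1 + 193.9689/42592) = 193.0895.
Rounding up, n = 194.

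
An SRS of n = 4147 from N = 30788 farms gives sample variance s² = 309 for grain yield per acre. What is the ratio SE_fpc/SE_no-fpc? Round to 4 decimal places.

0.9302

f = n/N = 4147/30788 = 0.13469534.
SE_no-fpc = √(s²/n) = 0.2729683; SE_fpc = √((1−f)s²/n) = 0.2539199.
Ratio = √(1−f) = 0.93021754.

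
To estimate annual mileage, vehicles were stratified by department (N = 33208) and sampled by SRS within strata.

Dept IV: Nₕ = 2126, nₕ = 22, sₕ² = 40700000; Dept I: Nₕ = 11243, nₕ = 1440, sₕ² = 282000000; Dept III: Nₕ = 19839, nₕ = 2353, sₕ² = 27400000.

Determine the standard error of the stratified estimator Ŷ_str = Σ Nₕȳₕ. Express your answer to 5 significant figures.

5.8223 × 10^6

Var(Ŷ_str) = Σₕ Nₕ²(1 − fₕ)sₕ²/nₕ.
Dept IV: 2126²·(1 − 22/2126)·40700000/22 = 8.2752424 × 10^12.
Dept I: 11243²·(1 − 1440/11243)·282000000/1440 = 2.1583796 × 10^13.
Dept III: 19839²·(1 − 2353/19839)·27400000/2353 = 4.0396049 × 10^12.
Sum = 3.3898643 × 10^13.
SE = √(3.3898643 × 10^13) = 5.8223 × 10^6.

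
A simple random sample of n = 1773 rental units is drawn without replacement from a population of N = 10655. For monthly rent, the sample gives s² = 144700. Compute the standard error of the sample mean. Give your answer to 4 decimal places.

8.2482

Under SRS without replacement, Var(ȳ) = (1 − f)·s²/n with f = n/N = 1773/10655 = 0.16640075.
Var(ȳ) = (1 − 0.16640075)·144700/1773 = 0.83359925·81.613085 = 68.032607.
SE(ȳ) = √(68.032607) = 8.2482.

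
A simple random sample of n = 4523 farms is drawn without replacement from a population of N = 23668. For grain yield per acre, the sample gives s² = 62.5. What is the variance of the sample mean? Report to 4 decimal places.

Under SRS without replacement, Var(ȳ) = (1 − f)·s²/n with f = n/N = 4523/23668 = 0.19110191.
Var(ȳ) = (1 − 0.19110191)·62.5/4523 = 0.80889809·0.013818262 = 0.011177566.

0.0112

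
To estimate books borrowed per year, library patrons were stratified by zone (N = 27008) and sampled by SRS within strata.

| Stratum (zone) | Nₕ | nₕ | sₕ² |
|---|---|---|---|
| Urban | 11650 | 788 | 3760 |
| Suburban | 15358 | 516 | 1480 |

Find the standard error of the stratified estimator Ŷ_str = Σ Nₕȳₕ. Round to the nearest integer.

35463

Var(Ŷ_str) = Σₕ Nₕ²(1 − fₕ)sₕ²/nₕ.
Urban: 11650²·(1 − 788/11650)·3760/788 = 6.038059 × 10^8.
Suburban: 15358²·(1 − 516/15358)·1480/516 = 6.5379125 × 10^8.
Sum = 1.2575972 × 10^9.
SE = √(1.2575972 × 10^9) = 35463.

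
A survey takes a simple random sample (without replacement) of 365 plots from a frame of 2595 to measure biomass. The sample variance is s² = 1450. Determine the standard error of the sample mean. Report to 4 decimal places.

1.8477

Under SRS without replacement, Var(ȳ) = (1 − f)·s²/n with f = n/N = 365/2595 = 0.14065511.
Var(ȳ) = (1 − 0.14065511)·1450/365 = 0.85934489·3.9726027 = 3.4138359.
SE(ȳ) = √(3.4138359) = 1.8477.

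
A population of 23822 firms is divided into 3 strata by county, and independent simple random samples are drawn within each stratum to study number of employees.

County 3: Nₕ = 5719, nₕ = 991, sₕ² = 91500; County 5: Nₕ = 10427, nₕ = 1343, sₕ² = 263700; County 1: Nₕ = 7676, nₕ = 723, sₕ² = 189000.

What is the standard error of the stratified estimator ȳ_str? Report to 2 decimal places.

7.86

Var(ȳ_str) = Σₕ Wₕ²(1 − fₕ)sₕ²/nₕ with Wₕ = Nₕ/N, N = 23822.
County 3: Wₕ = 0.24007220; term = 0.24007220²·(1 − 0.17328204)·91500/991 = 4.3993505.
County 5: Wₕ = 0.43770464; term = 0.43770464²·(1 − 0.12880023)·263700/1343 = 32.772847.
County 1: Wₕ = 0.32222316; term = 0.32222316²·(1 − 0.09418968)·189000/723 = 24.585229.
Sum = 61.757427.
SE = √(61.757427) = 7.86.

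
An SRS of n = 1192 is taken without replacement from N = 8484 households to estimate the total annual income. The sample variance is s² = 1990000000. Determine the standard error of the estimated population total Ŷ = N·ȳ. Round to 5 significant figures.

Var(Ŷ) = N²·Var(ȳ) = N²·(1 − n/N)·s²/n.
f = 1192/8484 = 0.14049976; Var(ȳ) = 0.85950024·1990000000/1192 = 1.4349039 × 10^6.
Var(Ŷ) = 8484² · (1.4349039 × 10^6) = 1.0328188 × 10^14.
SE(Ŷ) = √(1.0328188 × 10^14) = 1.0163 × 10^7.

1.0163 × 10^7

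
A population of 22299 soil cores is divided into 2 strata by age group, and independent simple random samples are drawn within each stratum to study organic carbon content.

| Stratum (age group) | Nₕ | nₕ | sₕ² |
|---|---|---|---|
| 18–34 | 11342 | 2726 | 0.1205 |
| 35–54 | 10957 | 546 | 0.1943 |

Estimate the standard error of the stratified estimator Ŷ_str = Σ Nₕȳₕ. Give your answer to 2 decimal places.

211.93

Var(Ŷ_str) = Σₕ Nₕ²(1 − fₕ)sₕ²/nₕ.
18–34: 11342²·(1 − 2726/11342)·0.1205/2726 = 4319.7293.
35–54: 10957²·(1 − 546/10957)·0.1943/546 = 40594.226.
Sum = 44913.955.
SE = √(44913.955) = 211.93.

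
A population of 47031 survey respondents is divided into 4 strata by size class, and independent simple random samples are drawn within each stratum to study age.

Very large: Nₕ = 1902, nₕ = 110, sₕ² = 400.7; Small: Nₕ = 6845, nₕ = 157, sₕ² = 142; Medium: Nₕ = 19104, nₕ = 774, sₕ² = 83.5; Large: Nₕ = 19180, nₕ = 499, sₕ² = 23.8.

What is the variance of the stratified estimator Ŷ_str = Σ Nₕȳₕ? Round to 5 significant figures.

1.0869 × 10^8

Var(Ŷ_str) = Σₕ Nₕ²(1 − fₕ)sₕ²/nₕ.
Very large: 1902²·(1 − 110/1902)·400.7/110 = 1.2415813 × 10^7.
Small: 6845²·(1 − 157/6845)·142/157 = 4.1405536 × 10^7.
Medium: 19104²·(1 − 774/19104)·83.5/774 = 3.777742 × 10^7.
Large: 19180²·(1 − 499/19180)·23.8/499 = 1.7089334 × 10^7.
Sum = 1.086881 × 10^8.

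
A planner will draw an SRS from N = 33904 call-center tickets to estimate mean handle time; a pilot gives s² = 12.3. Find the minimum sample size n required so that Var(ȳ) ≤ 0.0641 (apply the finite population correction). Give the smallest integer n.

Without fpc, n₀ = s²/D = 12.3/0.0641 = 191.8877.
With fpc, (1 − n/N)·s²/n ≤ D requires n ≥ n₀/(1 + n₀/N) = 191.8877/(1 + 191.8877/33904) = 190.8078.
Rounding up, n = 191.

191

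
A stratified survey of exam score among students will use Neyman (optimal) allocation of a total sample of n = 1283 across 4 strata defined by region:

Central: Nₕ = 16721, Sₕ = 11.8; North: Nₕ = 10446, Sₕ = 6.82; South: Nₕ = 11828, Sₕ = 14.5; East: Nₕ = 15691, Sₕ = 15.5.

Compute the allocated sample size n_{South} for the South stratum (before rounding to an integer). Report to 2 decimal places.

Neyman allocation: nₕ = n·NₕSₕ / Σⱼ NⱼSⱼ.
Σ NⱼSⱼ = 16721·11.8 + 10446·6.82 + 11828·14.5 + 15691·15.5 = 683266.02.
n_{South} = 1283·11828·14.5 / 683266.02 = 322.04.

322.04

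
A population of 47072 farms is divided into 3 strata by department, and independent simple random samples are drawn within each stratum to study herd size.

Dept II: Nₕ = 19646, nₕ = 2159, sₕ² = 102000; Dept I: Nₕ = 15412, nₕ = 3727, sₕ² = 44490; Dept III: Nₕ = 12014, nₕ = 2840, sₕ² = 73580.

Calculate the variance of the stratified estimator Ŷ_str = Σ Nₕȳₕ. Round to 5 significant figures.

Var(Ŷ_str) = Σₕ Nₕ²(1 − fₕ)sₕ²/nₕ.
Dept II: 19646²·(1 − 2159/19646)·102000/2159 = 1.623069 × 10^10.
Dept I: 15412²·(1 − 3727/15412)·44490/3727 = 2.1497637 × 10^9.
Dept III: 12014²·(1 − 2840/12014)·73580/2840 = 2.8555371 × 10^9.
Sum = 2.1235991 × 10^10.

2.1236 × 10^10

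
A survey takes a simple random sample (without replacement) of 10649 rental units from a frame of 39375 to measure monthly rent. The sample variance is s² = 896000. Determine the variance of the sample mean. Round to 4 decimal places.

Under SRS without replacement, Var(ȳ) = (1 − f)·s²/n with f = n/N = 10649/39375 = 0.27045079.
Var(ȳ) = (1 − 0.27045079)·896000/10649 = 0.72954921·84.139356 = 61.3838.

61.3838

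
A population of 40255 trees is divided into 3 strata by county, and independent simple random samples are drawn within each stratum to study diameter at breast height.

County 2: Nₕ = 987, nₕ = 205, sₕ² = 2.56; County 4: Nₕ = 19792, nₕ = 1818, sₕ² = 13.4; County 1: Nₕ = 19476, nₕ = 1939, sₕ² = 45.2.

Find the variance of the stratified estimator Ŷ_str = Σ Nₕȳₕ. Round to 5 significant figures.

1.0594 × 10^7

Var(Ŷ_str) = Σₕ Nₕ²(1 − fₕ)sₕ²/nₕ.
County 2: 987²·(1 − 205/987)·2.56/205 = 9638.5124.
County 4: 19792²·(1 − 1818/19792)·13.4/1818 = 2.6220764 × 10^6.
County 1: 19476²·(1 − 1939/19476)·45.2/1939 = 7.9618812 × 10^6.
Sum = 1.0593596 × 10^7.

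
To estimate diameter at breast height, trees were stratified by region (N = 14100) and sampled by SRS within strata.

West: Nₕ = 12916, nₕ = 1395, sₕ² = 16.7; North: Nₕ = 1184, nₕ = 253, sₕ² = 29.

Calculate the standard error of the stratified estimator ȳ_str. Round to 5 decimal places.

0.09796

Var(ȳ_str) = Σₕ Wₕ²(1 − fₕ)sₕ²/nₕ with Wₕ = Nₕ/N, N = 14100.
West: Wₕ = 0.91602837; term = 0.91602837²·(1 − 0.10800557)·16.7/1395 = 0.0089602938.
North: Wₕ = 0.08397163; term = 0.08397163²·(1 − 0.21368243)·29/253 = 6.355367 × 10^-4.
Sum = 0.0095958305.
SE = √(0.0095958305) = 0.09796.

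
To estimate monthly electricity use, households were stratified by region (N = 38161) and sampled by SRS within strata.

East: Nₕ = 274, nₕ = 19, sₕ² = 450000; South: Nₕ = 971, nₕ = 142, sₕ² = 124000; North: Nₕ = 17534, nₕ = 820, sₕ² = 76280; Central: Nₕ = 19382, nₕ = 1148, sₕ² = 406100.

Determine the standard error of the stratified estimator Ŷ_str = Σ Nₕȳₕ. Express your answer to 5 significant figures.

Var(Ŷ_str) = Σₕ Nₕ²(1 − fₕ)sₕ²/nₕ.
East: 274²·(1 − 19/274)·450000/19 = 1.6548158 × 10^9.
South: 971²·(1 − 142/971)·124000/142 = 7.0292194 × 10^8.
North: 17534²·(1 − 820/17534)·76280/820 = 2.7262033 × 10^10.
Central: 19382²·(1 − 1148/19382)·406100/1148 = 1.2501774 × 10^11.
Sum = 1.5463751 × 10^11.
SE = √(1.5463751 × 10^11) = 393240.

393240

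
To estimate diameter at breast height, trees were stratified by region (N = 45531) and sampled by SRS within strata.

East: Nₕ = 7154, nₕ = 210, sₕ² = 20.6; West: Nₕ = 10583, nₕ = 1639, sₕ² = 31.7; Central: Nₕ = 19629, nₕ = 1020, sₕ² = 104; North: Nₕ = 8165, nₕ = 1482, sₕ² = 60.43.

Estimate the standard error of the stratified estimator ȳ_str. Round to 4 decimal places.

Var(ȳ_str) = Σₕ Wₕ²(1 − fₕ)sₕ²/nₕ with Wₕ = Nₕ/N, N = 45531.
East: Wₕ = 0.15712372; term = 0.15712372²·(1 − 0.02935421)·20.6/210 = 0.0023506729.
West: Wₕ = 0.23243504; term = 0.23243504²·(1 − 0.15487102)·31.7/1639 = 8.8309315 × 10^-4.
Central: Wₕ = 0.43111287; term = 0.43111287²·(1 − 0.05196393)·104/1020 = 0.017965529.
North: Wₕ = 0.17932837; term = 0.17932837²·(1 − 0.18150643)·60.43/1482 = 0.0010732914.
Sum = 0.022272586.
SE = √(0.022272586) = 0.1492.

0.1492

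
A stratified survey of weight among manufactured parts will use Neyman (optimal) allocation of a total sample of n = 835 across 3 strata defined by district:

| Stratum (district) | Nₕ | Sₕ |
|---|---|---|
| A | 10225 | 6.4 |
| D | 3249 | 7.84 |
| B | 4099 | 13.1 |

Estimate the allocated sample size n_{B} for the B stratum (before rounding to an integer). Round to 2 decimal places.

Neyman allocation: nₕ = n·NₕSₕ / Σⱼ NⱼSⱼ.
Σ NⱼSⱼ = 10225·6.4 + 3249·7.84 + 4099·13.1 = 144609.06.
n_{B} = 835·4099·13.1 / 144609.06 = 310.06.

310.06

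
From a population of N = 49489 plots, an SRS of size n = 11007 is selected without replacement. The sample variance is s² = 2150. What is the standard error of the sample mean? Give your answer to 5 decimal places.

Under SRS without replacement, Var(ȳ) = (1 − f)·s²/n with f = n/N = 11007/49489 = 0.22241306.
Var(ȳ) = (1 − 0.22241306)·2150/11007 = 0.77758694·0.19533024 = 0.15188625.
SE(ȳ) = √(0.15188625) = 0.38973.

0.38973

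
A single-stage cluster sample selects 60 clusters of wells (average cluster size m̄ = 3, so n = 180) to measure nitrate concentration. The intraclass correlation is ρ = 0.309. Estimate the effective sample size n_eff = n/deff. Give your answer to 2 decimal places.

deff = 1 + (3 − 1)·0.309 = 1 + 0.618 = 1.618.
n_eff = 180 / 1.618 = 111.25.

111.25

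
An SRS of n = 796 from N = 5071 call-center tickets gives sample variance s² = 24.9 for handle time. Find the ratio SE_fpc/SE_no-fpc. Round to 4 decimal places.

f = n/N = 796/5071 = 0.15697101.
SE_no-fpc = √(s²/n) = 0.17686551; SE_fpc = √((1−f)s²/n) = 0.16239191.
Ratio = √(1−f) = 0.91816610.

0.9182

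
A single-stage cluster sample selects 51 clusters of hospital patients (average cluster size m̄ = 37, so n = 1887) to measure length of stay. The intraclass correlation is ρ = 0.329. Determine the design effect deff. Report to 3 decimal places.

12.844

deff = 1 + (37 − 1)·0.329 = 1 + 11.844 = 12.844.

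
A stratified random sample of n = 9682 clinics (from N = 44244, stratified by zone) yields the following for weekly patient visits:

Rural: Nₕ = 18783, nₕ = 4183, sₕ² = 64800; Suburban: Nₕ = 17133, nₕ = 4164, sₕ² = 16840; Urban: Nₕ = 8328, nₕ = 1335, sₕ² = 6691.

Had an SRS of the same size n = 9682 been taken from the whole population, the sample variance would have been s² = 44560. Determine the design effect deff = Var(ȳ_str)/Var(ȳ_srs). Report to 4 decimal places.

0.7728

Var(ȳ_str) = Σ Wₕ²(1−fₕ)sₕ²/nₕ with Wₕ = Nₕ/44244:
  Rural: (18783/44244)²·(1−4183/18783)·64800/4183 = 2.1701822
  Suburban: (17133/44244)²·(1−4164/17133)·16840/4164 = 0.45905266
  Urban: (8328/44244)²·(1−1335/8328)·6691/1335 = 0.14910948
  → Var(ȳ_str) = 2.7783443.
Var(ȳ_srs) = (1 − 9682/44244)·44560/9682 = 3.5952127.
deff = 2.7783443 / 3.5952127 = 0.7728.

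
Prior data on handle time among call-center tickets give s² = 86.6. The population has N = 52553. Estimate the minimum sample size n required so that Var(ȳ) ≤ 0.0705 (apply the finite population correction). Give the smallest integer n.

1201

Without fpc, n₀ = s²/D = 86.6/0.0705 = 1228.3688.
With fpc, (1 − n/N)·s²/n ≤ D requires n ≥ n₀/(1 + n₀/N) = 1228.3688/(1 + 1228.3688/52553) = 1200.3128.
Rounding up, n = 1201.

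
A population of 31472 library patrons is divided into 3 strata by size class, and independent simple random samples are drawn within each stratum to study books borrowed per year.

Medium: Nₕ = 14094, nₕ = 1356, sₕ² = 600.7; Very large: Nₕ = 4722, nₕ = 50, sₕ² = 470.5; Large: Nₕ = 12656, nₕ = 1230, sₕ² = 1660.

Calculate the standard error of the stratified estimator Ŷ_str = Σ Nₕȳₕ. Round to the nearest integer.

Var(Ŷ_str) = Σₕ Nₕ²(1 − fₕ)sₕ²/nₕ.
Medium: 14094²·(1 − 1356/14094)·600.7/1356 = 7.9530453 × 10^7.
Very large: 4722²·(1 − 50/4722)·470.5/50 = 2.0759574 × 10^8.
Large: 12656²·(1 − 1230/12656)·1660/1230 = 1.9516128 × 10^8.
Sum = 4.8228747 × 10^8.
SE = √(4.8228747 × 10^8) = 21961.

21961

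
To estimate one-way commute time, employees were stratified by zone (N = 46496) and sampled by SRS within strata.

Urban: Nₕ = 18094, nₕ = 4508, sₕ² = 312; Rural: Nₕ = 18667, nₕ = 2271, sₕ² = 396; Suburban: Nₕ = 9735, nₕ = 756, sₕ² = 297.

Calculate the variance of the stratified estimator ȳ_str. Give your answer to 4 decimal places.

Var(ȳ_str) = Σₕ Wₕ²(1 − fₕ)sₕ²/nₕ with Wₕ = Nₕ/N, N = 46496.
Urban: Wₕ = 0.38915175; term = 0.38915175²·(1 − 0.24914336)·312/4508 = 0.0078698363.
Rural: Wₕ = 0.40147540; term = 0.40147540²·(1 − 0.12165854)·396/2271 = 0.024686488.
Suburban: Wₕ = 0.20937285; term = 0.20937285²·(1 − 0.07765794)·297/756 = 0.015884275.
Sum = 0.048440599.

0.0484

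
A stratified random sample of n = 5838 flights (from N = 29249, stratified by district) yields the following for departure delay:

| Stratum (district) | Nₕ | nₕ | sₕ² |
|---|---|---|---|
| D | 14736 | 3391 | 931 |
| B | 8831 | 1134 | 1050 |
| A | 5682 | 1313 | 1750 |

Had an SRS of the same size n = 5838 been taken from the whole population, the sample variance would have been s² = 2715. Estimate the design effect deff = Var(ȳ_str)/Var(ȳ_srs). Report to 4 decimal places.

0.4457

Var(ȳ_str) = Σ Wₕ²(1−fₕ)sₕ²/nₕ with Wₕ = Nₕ/29249:
  D: (14736/29249)²·(1−3391/14736)·931/3391 = 0.053651758
  B: (8831/29249)²·(1−1134/8831)·1050/1134 = 0.073567428
  A: (5682/29249)²·(1−1313/5682)·1750/1313 = 0.038675377
  → Var(ȳ_str) = 0.16589456.
Var(ȳ_srs) = (1 − 5838/29249)·2715/5838 = 0.37223284.
deff = 0.16589456 / 0.37223284 = 0.4457.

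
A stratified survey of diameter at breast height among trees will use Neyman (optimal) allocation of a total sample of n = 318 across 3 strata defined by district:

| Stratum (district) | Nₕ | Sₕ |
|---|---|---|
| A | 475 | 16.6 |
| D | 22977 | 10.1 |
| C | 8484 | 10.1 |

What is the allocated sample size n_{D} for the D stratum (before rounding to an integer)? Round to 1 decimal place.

Neyman allocation: nₕ = n·NₕSₕ / Σⱼ NⱼSⱼ.
Σ NⱼSⱼ = 475·16.6 + 22977·10.1 + 8484·10.1 = 325641.1.
n_{D} = 318·22977·10.1 / 325641.1 = 226.6.

226.6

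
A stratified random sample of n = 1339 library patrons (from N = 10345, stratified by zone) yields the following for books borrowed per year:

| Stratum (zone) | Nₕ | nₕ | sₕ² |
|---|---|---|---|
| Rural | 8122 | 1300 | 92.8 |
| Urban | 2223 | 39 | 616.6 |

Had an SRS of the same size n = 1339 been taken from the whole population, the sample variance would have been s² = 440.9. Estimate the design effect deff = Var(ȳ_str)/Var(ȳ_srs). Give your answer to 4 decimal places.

2.6311

Var(ȳ_str) = Σ Wₕ²(1−fₕ)sₕ²/nₕ with Wₕ = Nₕ/10345:
  Rural: (8122/10345)²·(1−1300/8122)·92.8/1300 = 0.03695884
  Urban: (2223/10345)²·(1−39/2223)·616.6/39 = 0.71724911
  → Var(ȳ_str) = 0.75420795.
Var(ȳ_srs) = (1 − 1339/10345)·440.9/1339 = 0.28665596.
deff = 0.75420795 / 0.28665596 = 2.6311.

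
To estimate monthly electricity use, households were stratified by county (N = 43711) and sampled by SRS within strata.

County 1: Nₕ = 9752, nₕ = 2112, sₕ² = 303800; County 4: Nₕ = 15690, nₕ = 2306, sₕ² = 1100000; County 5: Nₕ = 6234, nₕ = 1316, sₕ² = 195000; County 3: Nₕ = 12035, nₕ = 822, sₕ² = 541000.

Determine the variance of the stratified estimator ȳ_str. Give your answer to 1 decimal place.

Var(ȳ_str) = Σₕ Wₕ²(1 − fₕ)sₕ²/nₕ with Wₕ = Nₕ/N, N = 43711.
County 1: Wₕ = 0.22310174; term = 0.22310174²·(1 − 0.21657096)·303800/2112 = 5.6091806.
County 4: Wₕ = 0.35894855; term = 0.35894855²·(1 − 0.14697259)·1100000/2306 = 52.427696.
County 5: Wₕ = 0.14261856; term = 0.14261856²·(1 − 0.21110042)·195000/1316 = 2.3776754.
County 3: Wₕ = 0.27533115; term = 0.27533115²·(1 − 0.06830079)·541000/822 = 46.484898.
Sum = 106.89945.

106.9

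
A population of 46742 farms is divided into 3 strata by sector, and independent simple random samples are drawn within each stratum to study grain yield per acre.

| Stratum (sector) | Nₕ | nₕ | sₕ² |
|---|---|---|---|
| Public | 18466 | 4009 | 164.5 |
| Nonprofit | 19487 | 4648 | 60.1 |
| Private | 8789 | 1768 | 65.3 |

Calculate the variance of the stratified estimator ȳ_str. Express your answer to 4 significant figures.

0.007768

Var(ȳ_str) = Σₕ Wₕ²(1 − fₕ)sₕ²/nₕ with Wₕ = Nₕ/N, N = 46742.
Public: Wₕ = 0.39506226; term = 0.39506226²·(1 − 0.21710170)·164.5/4009 = 0.0050137916.
Nonprofit: Wₕ = 0.41690557; term = 0.41690557²·(1 − 0.23851799)·60.1/4648 = 0.0017113679.
Private: Wₕ = 0.18803218; term = 0.18803218²·(1 − 0.20116054)·65.3/1768 = 0.0010431692.
Sum = 0.0077683287.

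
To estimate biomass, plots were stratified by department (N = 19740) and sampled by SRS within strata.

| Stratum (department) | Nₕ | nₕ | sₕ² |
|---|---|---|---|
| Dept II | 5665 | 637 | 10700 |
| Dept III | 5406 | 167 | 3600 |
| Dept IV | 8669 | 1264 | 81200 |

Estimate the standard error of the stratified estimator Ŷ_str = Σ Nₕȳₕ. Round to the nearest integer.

Var(Ŷ_str) = Σₕ Nₕ²(1 − fₕ)sₕ²/nₕ.
Dept II: 5665²·(1 − 637/5665)·10700/637 = 4.7845327 × 10^8.
Dept III: 5406²·(1 − 167/5406)·3600/167 = 6.1053486 × 10^8.
Dept IV: 8669²·(1 − 1264/8669)·81200/1264 = 4.1238515 × 10^9.
Sum = 5.2128396 × 10^9.
SE = √(5.2128396 × 10^9) = 72200.

72200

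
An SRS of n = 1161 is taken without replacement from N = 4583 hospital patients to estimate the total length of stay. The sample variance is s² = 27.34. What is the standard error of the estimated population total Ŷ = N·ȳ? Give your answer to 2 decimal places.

Var(Ŷ) = N²·Var(ȳ) = N²·(1 − n/N)·s²/n.
f = 1161/4583 = 0.25332751; Var(ȳ) = 0.74667249·27.34/1161 = 0.01758314.
Var(Ŷ) = 4583² · 0.01758314 = 369314.32.
SE(Ŷ) = √(369314.32) = 607.71.

607.71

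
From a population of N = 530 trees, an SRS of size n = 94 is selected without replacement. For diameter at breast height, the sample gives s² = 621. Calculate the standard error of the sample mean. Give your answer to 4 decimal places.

2.3312

Under SRS without replacement, Var(ȳ) = (1 − f)·s²/n with f = n/N = 94/530 = 0.17735849.
Var(ȳ) = (1 − 0.17735849)·621/94 = 0.82264151·6.606383 = 5.4346849.
SE(ȳ) = √(5.4346849) = 2.3312.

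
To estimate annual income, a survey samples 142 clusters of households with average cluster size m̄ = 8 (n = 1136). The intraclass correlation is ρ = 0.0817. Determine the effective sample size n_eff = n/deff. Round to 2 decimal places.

deff = 1 + (8 − 1)·0.0817 = 1 + 0.5719 = 1.5719.
n_eff = 1136 / 1.5719 = 722.69.

722.69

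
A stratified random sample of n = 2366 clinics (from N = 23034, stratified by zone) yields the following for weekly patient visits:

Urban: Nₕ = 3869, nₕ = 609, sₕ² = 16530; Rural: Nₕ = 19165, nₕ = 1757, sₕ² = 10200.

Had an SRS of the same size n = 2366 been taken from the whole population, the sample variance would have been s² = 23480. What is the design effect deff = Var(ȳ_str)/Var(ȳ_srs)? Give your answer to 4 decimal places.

0.4824

Var(ȳ_str) = Σ Wₕ²(1−fₕ)sₕ²/nₕ with Wₕ = Nₕ/23034:
  Urban: (3869/23034)²·(1−609/3869)·16530/609 = 0.64525766
  Rural: (19165/23034)²·(1−1757/19165)·10200/1757 = 3.6504583
  → Var(ȳ_str) = 4.295716.
Var(ȳ_srs) = (1 − 2366/23034)·23480/2366 = 8.9045596.
deff = 4.295716 / 8.9045596 = 0.4824.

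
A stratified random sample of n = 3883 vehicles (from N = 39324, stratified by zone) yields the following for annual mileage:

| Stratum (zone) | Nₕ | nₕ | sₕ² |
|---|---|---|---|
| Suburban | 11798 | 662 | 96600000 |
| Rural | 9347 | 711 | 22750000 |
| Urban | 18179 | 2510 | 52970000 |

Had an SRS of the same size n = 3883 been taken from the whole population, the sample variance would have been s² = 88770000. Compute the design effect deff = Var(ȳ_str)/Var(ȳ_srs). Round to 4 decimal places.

0.8715

Var(ȳ_str) = Σ Wₕ²(1−fₕ)sₕ²/nₕ with Wₕ = Nₕ/39324:
  Suburban: (11798/39324)²·(1−662/11798)·96600000/662 = 12397.707
  Rural: (9347/39324)²·(1−711/9347)·22750000/711 = 1670.2493
  Urban: (18179/39324)²·(1−2510/18179)·52970000/2510 = 3887.3366
  → Var(ȳ_str) = 17955.293.
Var(ȳ_srs) = (1 − 3883/39324)·88770000/3883 = 20603.79.
deff = 17955.293 / 20603.79 = 0.8715.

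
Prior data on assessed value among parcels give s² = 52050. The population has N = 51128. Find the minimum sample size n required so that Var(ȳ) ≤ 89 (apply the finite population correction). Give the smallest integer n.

579

Without fpc, n₀ = s²/D = 52050/89 = 584.8315.
With fpc, (1 − n/N)·s²/n ≤ D requires n ≥ n₀/(1 + n₀/N) = 584.8315/(1 + 584.8315/51128) = 578.2175.
Rounding up, n = 579.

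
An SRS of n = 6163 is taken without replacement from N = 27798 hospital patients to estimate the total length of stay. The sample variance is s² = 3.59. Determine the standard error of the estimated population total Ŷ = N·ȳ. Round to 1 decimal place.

591.9

Var(Ŷ) = N²·Var(ȳ) = N²·(1 − n/N)·s²/n.
f = 6163/27798 = 0.22170660; Var(ȳ) = 0.77829340·3.59/6163 = 4.5336254 × 10^-4.
Var(Ŷ) = 27798² · (4.5336254 × 10^-4) = 350326.29.
SE(Ŷ) = √(350326.29) = 591.9.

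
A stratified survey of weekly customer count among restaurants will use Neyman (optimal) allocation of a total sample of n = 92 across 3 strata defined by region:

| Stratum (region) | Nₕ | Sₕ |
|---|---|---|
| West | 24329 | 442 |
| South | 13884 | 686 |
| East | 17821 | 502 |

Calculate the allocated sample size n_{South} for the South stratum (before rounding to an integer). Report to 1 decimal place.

Neyman allocation: nₕ = n·NₕSₕ / Σⱼ NⱼSⱼ.
Σ NⱼSⱼ = 24329·442 + 13884·686 + 17821·502 = 2.9223984 × 10^7.
n_{South} = 92·13884·686 / (2.9223984 × 10^7) = 30.0.

30.0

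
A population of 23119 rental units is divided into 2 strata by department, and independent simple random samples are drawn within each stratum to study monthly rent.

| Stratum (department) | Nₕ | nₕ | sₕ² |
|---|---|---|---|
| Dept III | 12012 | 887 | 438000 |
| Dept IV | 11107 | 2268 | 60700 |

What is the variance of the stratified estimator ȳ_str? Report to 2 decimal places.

Var(ȳ_str) = Σₕ Wₕ²(1 − fₕ)sₕ²/nₕ with Wₕ = Nₕ/N, N = 23119.
Dept III: Wₕ = 0.51957265; term = 0.51957265²·(1 − 0.07384282)·438000/887 = 123.46042.
Dept IV: Wₕ = 0.48042735; term = 0.48042735²·(1 − 0.20419555)·60700/2268 = 4.91595.
Sum = 128.37637.

128.38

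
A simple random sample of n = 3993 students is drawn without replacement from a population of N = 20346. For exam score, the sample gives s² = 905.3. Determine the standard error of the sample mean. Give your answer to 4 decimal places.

Under SRS without replacement, Var(ȳ) = (1 − f)·s²/n with f = n/N = 3993/20346 = 0.19625479.
Var(ȳ) = (1 − 0.19625479)·905.3/3993 = 0.80374521·0.22672176 = 0.18222653.
SE(ȳ) = √(0.18222653) = 0.4269.

0.4269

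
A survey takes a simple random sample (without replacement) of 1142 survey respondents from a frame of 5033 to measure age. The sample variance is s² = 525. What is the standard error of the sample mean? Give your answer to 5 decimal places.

0.59616

Under SRS without replacement, Var(ȳ) = (1 − f)·s²/n with f = n/N = 1142/5033 = 0.22690244.
Var(ȳ) = (1 − 0.22690244)·525/1142 = 0.77309756·0.45971979 = 0.35540825.
SE(ȳ) = √(0.35540825) = 0.59616.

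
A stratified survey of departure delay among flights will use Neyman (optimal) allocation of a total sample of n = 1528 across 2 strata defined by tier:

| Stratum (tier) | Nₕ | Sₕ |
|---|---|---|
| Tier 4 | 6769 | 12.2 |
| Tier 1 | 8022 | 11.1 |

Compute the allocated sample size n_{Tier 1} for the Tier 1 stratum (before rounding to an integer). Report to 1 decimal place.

Neyman allocation: nₕ = n·NₕSₕ / Σⱼ NⱼSⱼ.
Σ NⱼSⱼ = 6769·12.2 + 8022·11.1 = 171626.
n_{Tier 1} = 1528·8022·11.1 / 171626 = 792.8.

792.8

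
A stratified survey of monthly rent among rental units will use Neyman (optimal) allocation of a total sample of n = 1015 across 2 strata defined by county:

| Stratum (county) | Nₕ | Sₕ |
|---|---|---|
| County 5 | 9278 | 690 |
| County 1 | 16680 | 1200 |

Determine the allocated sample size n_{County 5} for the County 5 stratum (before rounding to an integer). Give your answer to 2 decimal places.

Neyman allocation: nₕ = n·NₕSₕ / Σⱼ NⱼSⱼ.
Σ NⱼSⱼ = 9278·690 + 16680·1200 = 2.641782 × 10^7.
n_{County 5} = 1015·9278·690 / (2.641782 × 10^7) = 245.96.

245.96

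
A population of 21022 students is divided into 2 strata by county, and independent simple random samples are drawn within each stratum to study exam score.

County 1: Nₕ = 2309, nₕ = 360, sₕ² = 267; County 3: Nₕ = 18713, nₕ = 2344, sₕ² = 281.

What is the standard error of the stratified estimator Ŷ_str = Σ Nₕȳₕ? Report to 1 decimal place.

Var(Ŷ_str) = Σₕ Nₕ²(1 − fₕ)sₕ²/nₕ.
County 1: 2309²·(1 − 360/2309)·267/360 = 3.3376787 × 10^6.
County 3: 18713²·(1 − 2344/18713)·281/2344 = 3.6720981 × 10^7.
Sum = 4.005866 × 10^7.
SE = √(4.005866 × 10^7) = 6329.2.

6329.2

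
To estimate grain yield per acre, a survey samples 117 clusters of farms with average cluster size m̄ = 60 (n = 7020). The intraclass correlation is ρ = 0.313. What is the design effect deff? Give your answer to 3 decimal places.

19.467

deff = 1 + (60 − 1)·0.313 = 1 + 18.467 = 19.467.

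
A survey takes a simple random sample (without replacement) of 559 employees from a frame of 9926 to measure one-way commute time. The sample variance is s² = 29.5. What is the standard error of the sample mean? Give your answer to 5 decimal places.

0.22316

Under SRS without replacement, Var(ȳ) = (1 − f)·s²/n with f = n/N = 559/9926 = 0.05631674.
Var(ȳ) = (1 − 0.05631674)·29.5/559 = 0.94368326·0.052772809 = 0.049800816.
SE(ȳ) = √(0.049800816) = 0.22316.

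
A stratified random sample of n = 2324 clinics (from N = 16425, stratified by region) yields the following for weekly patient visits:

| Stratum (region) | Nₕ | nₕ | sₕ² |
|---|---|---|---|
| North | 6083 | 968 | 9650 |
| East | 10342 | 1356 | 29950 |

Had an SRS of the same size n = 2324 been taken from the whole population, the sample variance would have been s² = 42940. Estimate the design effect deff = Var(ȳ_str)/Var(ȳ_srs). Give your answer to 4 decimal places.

0.5521

Var(ȳ_str) = Σ Wₕ²(1−fₕ)sₕ²/nₕ with Wₕ = Nₕ/16425:
  North: (6083/16425)²·(1−968/6083)·9650/968 = 1.1497533
  East: (10342/16425)²·(1−1356/10342)·29950/1356 = 7.6084699
  → Var(ȳ_str) = 8.7582232.
Var(ȳ_srs) = (1 − 2324/16425)·42940/2324 = 15.862457.
deff = 8.7582232 / 15.862457 = 0.5521.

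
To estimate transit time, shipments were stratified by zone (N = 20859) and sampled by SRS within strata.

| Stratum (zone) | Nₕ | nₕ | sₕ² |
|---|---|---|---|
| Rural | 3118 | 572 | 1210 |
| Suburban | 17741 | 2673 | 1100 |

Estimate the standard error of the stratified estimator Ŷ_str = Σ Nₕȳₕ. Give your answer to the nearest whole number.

Var(Ŷ_str) = Σₕ Nₕ²(1 − fₕ)sₕ²/nₕ.
Rural: 3118²·(1 − 572/3118)·1210/572 = 1.6792828 × 10^7.
Suburban: 17741²·(1 − 2673/17741)·1100/2673 = 1.100088 × 10^8.
Sum = 1.2680163 × 10^8.
SE = √(1.2680163 × 10^8) = 11261.

11261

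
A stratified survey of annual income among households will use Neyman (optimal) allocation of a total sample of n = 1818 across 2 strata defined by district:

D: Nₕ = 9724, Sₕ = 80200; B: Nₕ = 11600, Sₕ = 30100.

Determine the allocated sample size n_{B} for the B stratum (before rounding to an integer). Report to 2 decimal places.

Neyman allocation: nₕ = n·NₕSₕ / Σⱼ NⱼSⱼ.
Σ NⱼSⱼ = 9724·80200 + 11600·30100 = 1.1290248 × 10^9.
n_{B} = 1818·11600·30100 / (1.1290248 × 10^9) = 562.23.

562.23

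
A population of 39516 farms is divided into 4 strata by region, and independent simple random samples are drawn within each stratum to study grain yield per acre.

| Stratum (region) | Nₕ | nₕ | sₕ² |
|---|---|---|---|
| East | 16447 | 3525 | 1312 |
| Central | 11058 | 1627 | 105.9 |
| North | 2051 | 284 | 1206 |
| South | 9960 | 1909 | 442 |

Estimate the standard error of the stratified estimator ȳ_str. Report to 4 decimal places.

0.2770

Var(ȳ_str) = Σₕ Wₕ²(1 − fₕ)sₕ²/nₕ with Wₕ = Nₕ/N, N = 39516.
East: Wₕ = 0.41621115; term = 0.41621115²·(1 − 0.21432480)·1312/3525 = 0.050657668.
Central: Wₕ = 0.27983602; term = 0.27983602²·(1 − 0.14713330)·105.9/1627 = 0.0043470715.
North: Wₕ = 0.05190303; term = 0.05190303²·(1 − 0.13846904)·1206/284 = 0.0098556489.
South: Wₕ = 0.25204980; term = 0.25204980²·(1 − 0.19166667)·442/1909 = 0.011889937.
Sum = 0.076750325.
SE = √(0.076750325) = 0.2770.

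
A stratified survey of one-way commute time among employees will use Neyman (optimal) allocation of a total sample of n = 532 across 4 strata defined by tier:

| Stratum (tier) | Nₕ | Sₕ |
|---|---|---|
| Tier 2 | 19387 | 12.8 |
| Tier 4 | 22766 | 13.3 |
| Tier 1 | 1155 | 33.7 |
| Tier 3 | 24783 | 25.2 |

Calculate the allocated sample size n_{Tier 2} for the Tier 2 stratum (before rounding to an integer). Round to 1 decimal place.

108.7

Neyman allocation: nₕ = n·NₕSₕ / Σⱼ NⱼSⱼ.
Σ NⱼSⱼ = 19387·12.8 + 22766·13.3 + 1155·33.7 + 24783·25.2 = 1.2143965 × 10^6.
n_{Tier 2} = 532·19387·12.8 / (1.2143965 × 10^6) = 108.7.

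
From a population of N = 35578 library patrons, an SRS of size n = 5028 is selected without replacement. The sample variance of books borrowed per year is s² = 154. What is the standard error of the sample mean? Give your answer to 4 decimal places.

0.1622

Under SRS without replacement, Var(ȳ) = (1 − f)·s²/n with f = n/N = 5028/35578 = 0.14132329.
Var(ȳ) = (1 − 0.14132329)·154/5028 = 0.85867671·0.030628481 = 0.026299963.
SE(ȳ) = √(0.026299963) = 0.1622.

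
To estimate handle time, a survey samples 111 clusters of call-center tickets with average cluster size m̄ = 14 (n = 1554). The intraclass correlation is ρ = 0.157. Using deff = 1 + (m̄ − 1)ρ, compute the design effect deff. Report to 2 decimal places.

deff = 1 + (14 − 1)·0.157 = 1 + 2.041 = 3.041.

3.04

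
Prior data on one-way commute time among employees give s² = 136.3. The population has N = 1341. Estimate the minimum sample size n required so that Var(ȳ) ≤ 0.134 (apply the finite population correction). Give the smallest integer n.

Without fpc, n₀ = s²/D = 136.3/0.134 = 1017.1642.
With fpc, (1 − n/N)·s²/n ≤ D requires n ≥ n₀/(1 + n₀/N) = 1017.1642/(1 + 1017.1642/1341) = 578.4233.
Rounding up, n = 579.

579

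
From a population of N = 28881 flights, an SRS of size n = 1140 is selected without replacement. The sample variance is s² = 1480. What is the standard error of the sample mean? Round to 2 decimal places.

Under SRS without replacement, Var(ȳ) = (1 − f)·s²/n with f = n/N = 1140/28881 = 0.03947232.
Var(ȳ) = (1 − 0.03947232)·1480/1140 = 0.96052768·1.2982456 = 1.2470009.
SE(ȳ) = √(1.2470009) = 1.12.

1.12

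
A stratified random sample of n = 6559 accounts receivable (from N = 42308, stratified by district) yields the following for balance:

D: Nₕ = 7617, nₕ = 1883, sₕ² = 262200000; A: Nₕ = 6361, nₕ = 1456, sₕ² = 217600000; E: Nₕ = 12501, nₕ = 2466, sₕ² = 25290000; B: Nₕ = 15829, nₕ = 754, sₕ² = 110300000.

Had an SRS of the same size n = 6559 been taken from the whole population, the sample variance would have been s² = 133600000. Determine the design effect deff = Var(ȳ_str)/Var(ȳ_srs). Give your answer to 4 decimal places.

Var(ȳ_str) = Σ Wₕ²(1−fₕ)sₕ²/nₕ with Wₕ = Nₕ/42308:
  D: (7617/42308)²·(1−1883/7617)·262200000/1883 = 3397.653
  A: (6361/42308)²·(1−1456/6361)·217600000/1456 = 2605.0552
  E: (12501/42308)²·(1−2466/12501)·25290000/2466 = 718.74179
  B: (15829/42308)²·(1−754/15829)·110300000/754 = 19501.588
  → Var(ȳ_str) = 26223.038.
Var(ȳ_srs) = (1 − 6559/42308)·133600000/6559 = 17211.163.
deff = 26223.038 / 17211.163 = 1.5236.

1.5236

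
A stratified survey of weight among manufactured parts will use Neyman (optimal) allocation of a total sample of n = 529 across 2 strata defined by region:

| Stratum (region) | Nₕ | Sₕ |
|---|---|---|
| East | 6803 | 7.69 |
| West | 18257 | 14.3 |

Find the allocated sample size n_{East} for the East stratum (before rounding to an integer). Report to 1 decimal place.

Neyman allocation: nₕ = n·NₕSₕ / Σⱼ NⱼSⱼ.
Σ NⱼSⱼ = 6803·7.69 + 18257·14.3 = 313390.17.
n_{East} = 529·6803·7.69 / 313390.17 = 88.3.

88.3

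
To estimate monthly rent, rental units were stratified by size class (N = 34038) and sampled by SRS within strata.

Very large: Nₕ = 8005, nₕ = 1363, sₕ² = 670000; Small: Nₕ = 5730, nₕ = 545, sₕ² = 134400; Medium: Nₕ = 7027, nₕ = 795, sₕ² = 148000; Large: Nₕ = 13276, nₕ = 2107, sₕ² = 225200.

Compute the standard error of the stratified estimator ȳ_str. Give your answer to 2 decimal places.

Var(ȳ_str) = Σₕ Wₕ²(1 − fₕ)sₕ²/nₕ with Wₕ = Nₕ/N, N = 34038.
Very large: Wₕ = 0.23517833; term = 0.23517833²·(1 − 0.17026858)·670000/1363 = 22.558545.
Small: Wₕ = 0.16834127; term = 0.16834127²·(1 − 0.09511344)·134400/545 = 6.3237993.
Medium: Wₕ = 0.20644574; term = 0.20644574²·(1 − 0.11313505)·148000/795 = 7.0366171.
Large: Wₕ = 0.39003467; term = 0.39003467²·(1 − 0.15870744)·225200/2107 = 13.679093.
Sum = 49.598054.
SE = √(49.598054) = 7.04.

7.04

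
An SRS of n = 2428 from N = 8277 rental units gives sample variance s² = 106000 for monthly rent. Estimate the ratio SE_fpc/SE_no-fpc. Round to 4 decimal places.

f = n/N = 2428/8277 = 0.29334300.
SE_no-fpc = √(s²/n) = 6.6073695; SE_fpc = √((1−f)s²/n) = 5.5543459.
Ratio = √(1−f) = 0.84062893.

0.8406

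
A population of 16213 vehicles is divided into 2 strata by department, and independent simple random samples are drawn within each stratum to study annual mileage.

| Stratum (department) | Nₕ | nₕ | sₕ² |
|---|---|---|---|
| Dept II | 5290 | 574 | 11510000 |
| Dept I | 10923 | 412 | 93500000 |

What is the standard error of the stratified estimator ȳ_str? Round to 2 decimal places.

Var(ȳ_str) = Σₕ Wₕ²(1 − fₕ)sₕ²/nₕ with Wₕ = Nₕ/N, N = 16213.
Dept II: Wₕ = 0.32628138; term = 0.32628138²·(1 − 0.10850662)·11510000/574 = 1903.1198.
Dept I: Wₕ = 0.67371862; term = 0.67371862²·(1 − 0.03771858)·93500000/412 = 99122.809.
Sum = 101025.93.
SE = √(101025.93) = 317.85.

317.85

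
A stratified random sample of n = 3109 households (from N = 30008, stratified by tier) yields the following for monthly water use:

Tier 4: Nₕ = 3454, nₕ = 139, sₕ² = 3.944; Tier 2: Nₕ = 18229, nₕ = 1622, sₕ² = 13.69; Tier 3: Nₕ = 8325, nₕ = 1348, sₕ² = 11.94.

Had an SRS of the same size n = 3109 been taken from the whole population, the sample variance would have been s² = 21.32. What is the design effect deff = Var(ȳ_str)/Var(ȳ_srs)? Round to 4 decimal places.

Var(ȳ_str) = Σ Wₕ²(1−fₕ)sₕ²/nₕ with Wₕ = Nₕ/30008:
  Tier 4: (3454/30008)²·(1−139/3454)·3.944/139 = 3.6078948 × 10^-4
  Tier 2: (18229/30008)²·(1−1622/18229)·13.69/1622 = 0.0028374782
  Tier 3: (8325/30008)²·(1−1348/8325)·11.94/1348 = 5.7133825 × 10^-4
  → Var(ȳ_str) = 0.0037696059.
Var(ȳ_srs) = (1 − 3109/30008)·21.32/3109 = 0.0061470332.
deff = 0.0037696059 / 0.0061470332 = 0.6132.

0.6132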